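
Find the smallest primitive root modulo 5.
g = 2. For each prime q|4: 2^{2}≡4, none ≡ 1, so ord_5(2) = 4 and 2 is a primitive root.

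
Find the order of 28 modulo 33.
Powers of 28 mod 33: 28^1≡28, 28^2≡25, 28^3≡7, 28^4≡31, 28^5≡10, 28^6≡16, 28^7≡19, 28^8≡4, 28^9≡13, 28^10≡1. ord_33(28) = 10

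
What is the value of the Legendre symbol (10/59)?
(10/59) = 10^{29} mod 59 = -1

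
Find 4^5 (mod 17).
By repeated squaring (mod 17): 4^{1}≡4, 4^{2}≡16, 4^{4}≡1. Then 4^{5} = 4^{4+1} ≡ 1 × 4 ≡ 4 (mod 17)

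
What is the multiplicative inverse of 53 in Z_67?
Since 67 is prime, by Fermat 53^(-1) ≡ 53^{65} ≡ 43 mod 67. Verify: 53 × 43 = 2279 ≡ 1 mod 67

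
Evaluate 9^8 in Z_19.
By repeated squaring (mod 19): 9^{1}≡9, 9^{2}≡5, 9^{4}≡6, 9^{8}≡17. So 9^{8} ≡ 17 (mod 19)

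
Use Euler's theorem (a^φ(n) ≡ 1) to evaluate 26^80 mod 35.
By Euler: 26^{24} ≡ 1 (mod 35) since gcd(26, 35) = 1. 80 = 3×24 + 8. So 26^{80} ≡ 26^{8} ≡ 11 (mod 35)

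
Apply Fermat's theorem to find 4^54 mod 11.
By Fermat: 4^{10} ≡ 1 mod 11. 54 = 5×10 + 4. So 4^{54} ≡ 4^{4} ≡ 3 mod 11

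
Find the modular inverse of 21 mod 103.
Since 103 is prime, by Fermat 21^(-1) ≡ 21^{101} ≡ 54 mod 103. Verify: 21 × 54 = 1134 ≡ 1 mod 103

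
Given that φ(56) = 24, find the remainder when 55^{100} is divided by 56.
By Euler: 55^{24} ≡ 1 (mod 56) since gcd(55, 56) = 1. 100 = 4×24 + 4. So 55^{100} ≡ 55^{4} ≡ 1 (mod 56)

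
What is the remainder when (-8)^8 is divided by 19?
By repeated squaring (mod 19): (-8)^{1}≡11, (-8)^{2}≡7, (-8)^{4}≡11, (-8)^{8}≡7. So (-8)^{8} ≡ 7 (mod 19)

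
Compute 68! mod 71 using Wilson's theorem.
(70)! = (68)! × (69) × (70) ≡ -1 mod 71. So (68)! ≡ -1 × [(70)(69)]^(-1) ≡ 35 mod 71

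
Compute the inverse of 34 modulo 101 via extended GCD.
Extended GCD: 34(3) + 101(-1) = 1. So 34^(-1) ≡ 3 mod 101. Verify: 34 × 3 = 102 ≡ 1 mod 101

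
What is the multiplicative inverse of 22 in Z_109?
Since 109 is prime, by Fermat 22^(-1) ≡ 22^{107} ≡ 5 (mod 109). Verify: 22 × 5 = 110 ≡ 1 (mod 109)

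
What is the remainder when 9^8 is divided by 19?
By repeated squaring (mod 19): 9^{1}≡9, 9^{2}≡5, 9^{4}≡6, 9^{8}≡17. So 9^{8} ≡ 17 (mod 19)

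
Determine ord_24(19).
Powers of 19 mod 24: 19^1≡19, 19^2≡1. Order = 2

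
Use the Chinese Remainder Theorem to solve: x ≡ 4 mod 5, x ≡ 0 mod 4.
M = 5 × 4 = 20. M₁ = 4, y₁ ≡ 4 mod 5. M₂ = 5, y₂ ≡ 1 mod 4. x = 4×4×4 + 0×5×1 ≡ 4 mod 20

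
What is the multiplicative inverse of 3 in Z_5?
Since 5 is prime, by Fermat 3^(-1) ≡ 3^{3} ≡ 2 (mod 5). Verify: 3 × 2 = 6 ≡ 1 (mod 5)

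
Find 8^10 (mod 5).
Using Fermat: 8^{4} ≡ 1 (mod 5). 10 ≡ 2 (mod 4). So 8^{10} ≡ 8^{2} ≡ 4 (mod 5)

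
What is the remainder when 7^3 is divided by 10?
7^{3} = 343 ≡ 3 mod 10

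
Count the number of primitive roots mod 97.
Number of primitive roots mod 97 = φ(p-1) = φ(96) = 32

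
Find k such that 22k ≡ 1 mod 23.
Since 23 is prime, by Fermat 22^(-1) ≡ 22^{21} ≡ 22 mod 23. Verify: 22 × 22 = 484 ≡ 1 mod 23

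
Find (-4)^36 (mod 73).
By repeated squaring (mod 73): (-4)^{1}≡69, (-4)^{2}≡16, (-4)^{4}≡37, (-4)^{8}≡55, (-4)^{16}≡32, (-4)^{32}≡2. Then (-4)^{36} = (-4)^{32+4} ≡ 2 × 37 ≡ 1 (mod 73)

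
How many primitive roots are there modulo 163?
Number of primitive roots mod 163 = φ(p-1) = φ(162) = 54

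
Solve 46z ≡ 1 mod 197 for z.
Since 197 is prime, by Fermat 46^(-1) ≡ 46^{195} ≡ 30 mod 197. Verify: 46 × 30 = 1380 ≡ 1 mod 197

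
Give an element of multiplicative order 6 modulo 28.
3 has order 6 mod 28 since 3^{6} ≡ 1 mod 28 and no smaller power works.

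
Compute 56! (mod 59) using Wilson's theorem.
(58)! = (56)! × (57) × (58) ≡ -1 (mod 59). So (56)! ≡ -1 × [(58)(57)]^(-1) ≡ 29 (mod 59)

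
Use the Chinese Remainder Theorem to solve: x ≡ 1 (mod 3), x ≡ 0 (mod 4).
M = 3 × 4 = 12. M₁ = 4, y₁ ≡ 1 (mod 3). M₂ = 3, y₂ ≡ 3 (mod 4). x = 1×4×1 + 0×3×3 ≡ 4 (mod 12)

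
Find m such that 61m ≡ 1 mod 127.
Since 127 is prime, by Fermat 61^(-1) ≡ 61^{125} ≡ 25 mod 127. Verify: 61 × 25 = 1525 ≡ 1 mod 127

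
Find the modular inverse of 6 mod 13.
Since 13 is prime, by Fermat 6^(-1) ≡ 6^{11} ≡ 11 mod 13. Verify: 6 × 11 = 66 ≡ 1 mod 13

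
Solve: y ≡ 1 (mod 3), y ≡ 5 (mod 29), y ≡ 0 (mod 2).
M = 3 × 29 × 2 = 174. M₁ = 58, y₁ ≡ 1 (mod 3). M₂ = 6, y₂ ≡ 5 (mod 29). M₃ = 87, y₃ ≡ 1 (mod 2). y = 1×58×1 + 5×6×5 + 0×87×1 ≡ 34 (mod 174)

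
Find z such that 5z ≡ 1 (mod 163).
Since 163 is prime, by Fermat 5^(-1) ≡ 5^{161} ≡ 98 (mod 163). Verify: 5 × 98 = 490 ≡ 1 (mod 163)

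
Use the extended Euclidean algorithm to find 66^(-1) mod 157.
Extended GCD: 66(69) + 157(-29) = 1. So 66^(-1) ≡ 69 mod 157. Verify: 66 × 69 = 4554 ≡ 1 mod 157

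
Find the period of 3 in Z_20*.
Powers of 3 mod 20: 3^1≡3, 3^2≡9, 3^3≡7, 3^4≡1. ord_20(3) = 4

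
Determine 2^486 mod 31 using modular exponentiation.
Using Fermat: 2^{30} ≡ 1 mod 31. 486 ≡ 6 mod 30. So 2^{486} ≡ 2^{6} ≡ 2 mod 31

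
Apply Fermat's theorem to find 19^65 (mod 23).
By Fermat: 19^{22} ≡ 1 (mod 23). 65 = 2×22 + 21. So 19^{65} ≡ 19^{21} ≡ 17 (mod 23)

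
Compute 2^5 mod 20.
By repeated squaring mod 20: 2^{1}≡2, 2^{2}≡4, 2^{4}≡16. Then 2^{5} = 2^{4+1} ≡ 16 × 2 ≡ 12 mod 20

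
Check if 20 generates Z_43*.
ord_43(20) divides 42. For each prime q|42: 20^{21}≡42, 20^{14}≡36, 20^{6}≡4, none ≡ 1. So 20 has order 42 and is a primitive root mod 43.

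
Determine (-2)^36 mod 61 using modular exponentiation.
By repeated squaring (mod 61): (-2)^{1}≡59, (-2)^{2}≡4, (-2)^{4}≡16, (-2)^{8}≡12, (-2)^{16}≡22, (-2)^{32}≡57. Then (-2)^{36} = (-2)^{32+4} ≡ 57 × 16 ≡ 58 (mod 61)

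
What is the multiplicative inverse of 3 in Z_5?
Since 5 is prime, by Fermat 3^(-1) ≡ 3^{3} ≡ 2 (mod 5). Verify: 3 × 2 = 6 ≡ 1 (mod 5)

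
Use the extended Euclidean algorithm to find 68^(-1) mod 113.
Extended GCD: 68(5) + 113(-3) = 1. So 68^(-1) ≡ 5 (mod 113). Verify: 68 × 5 = 340 ≡ 1 (mod 113)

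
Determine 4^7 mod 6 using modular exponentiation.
By repeated squaring (mod 6): 4^{1}≡4, 4^{2}≡4, 4^{4}≡4. Then 4^{7} = 4^{4+2+1} ≡ 4 × 4 × 4 ≡ 4 (mod 6)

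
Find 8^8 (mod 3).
Using Fermat: 8^{2} ≡ 1 (mod 3). 8 ≡ 0 (mod 2). So 8^{8} ≡ 8^{0} ≡ 1 (mod 3)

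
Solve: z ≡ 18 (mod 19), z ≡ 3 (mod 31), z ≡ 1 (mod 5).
M = 19 × 31 × 5 = 2945. M₁ = 155, y₁ ≡ 13 (mod 19). M₂ = 95, y₂ ≡ 16 (mod 31). M₃ = 589, y₃ ≡ 4 (mod 5). z = 18×155×13 + 3×95×16 + 1×589×4 ≡ 1956 (mod 2945)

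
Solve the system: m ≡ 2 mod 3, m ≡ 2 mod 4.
M = 3 × 4 = 12. M₁ = 4, y₁ ≡ 1 mod 3. M₂ = 3, y₂ ≡ 3 mod 4. m = 2×4×1 + 2×3×3 ≡ 2 mod 12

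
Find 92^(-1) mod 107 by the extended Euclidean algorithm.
Extended GCD: 92(-50) + 107(43) = 1. So 92^(-1) ≡ -50 ≡ 57 mod 107. Verify: 92 × 57 = 5244 ≡ 1 mod 107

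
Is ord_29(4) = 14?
Powers of 4 mod 29: 4^1≡4, 4^2≡16, 4^3≡6, 4^4≡24, 4^5≡9, 4^6≡7, 4^7≡28, 4^8≡25, 4^9≡13, 4^10≡23, 4^11≡5, 4^12≡20, 4^13≡22, 4^14≡1. First k with 4^k≡1 is k=14. Yes, ord_29(4) = 14.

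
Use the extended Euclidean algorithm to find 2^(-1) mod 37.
Extended GCD: 2(-18) + 37(1) = 1. So 2^(-1) ≡ -18 ≡ 19 mod 37. Verify: 2 × 19 = 38 ≡ 1 mod 37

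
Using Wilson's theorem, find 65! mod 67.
(66)! = (65)! × (66) ≡ -1 mod 67. So (65)! ≡ -1 × (66)^(-1) ≡ (-1)×(-1) = 1 mod 67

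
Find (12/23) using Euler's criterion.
(12/23) = 12^{11} mod 23 = 1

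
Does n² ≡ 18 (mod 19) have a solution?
By Euler's criterion: 18^{9} ≡ 18 (mod 19). Since this equals -1 (≡ 18), 18 is not a QR.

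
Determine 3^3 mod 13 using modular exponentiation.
3^{3} = 27 ≡ 1 mod 13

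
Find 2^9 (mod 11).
By repeated squaring (mod 11): 2^{1}≡2, 2^{2}≡4, 2^{4}≡5, 2^{8}≡3. Then 2^{9} = 2^{8+1} ≡ 3 × 2 ≡ 6 (mod 11)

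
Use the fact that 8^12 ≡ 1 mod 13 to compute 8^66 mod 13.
By Fermat: 8^{12} ≡ 1 mod 13. 66 = 5×12 + 6. So 8^{66} ≡ 8^{6} ≡ 12 mod 13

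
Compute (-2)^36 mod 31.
Using Fermat: (-2)^{30} ≡ 1 mod 31. 36 ≡ 6 mod 30. So (-2)^{36} ≡ (-2)^{6} ≡ 2 mod 31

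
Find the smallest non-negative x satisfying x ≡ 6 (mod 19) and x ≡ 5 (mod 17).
M = 19 × 17 = 323. M₁ = 17, y₁ ≡ 9 (mod 19). M₂ = 19, y₂ ≡ 9 (mod 17). x = 6×17×9 + 5×19×9 ≡ 158 (mod 323)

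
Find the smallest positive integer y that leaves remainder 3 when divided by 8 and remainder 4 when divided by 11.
M = 8 × 11 = 88. M₁ = 11, y₁ ≡ 3 (mod 8). M₂ = 8, y₂ ≡ 7 (mod 11). y = 3×11×3 + 4×8×7 ≡ 59 (mod 88)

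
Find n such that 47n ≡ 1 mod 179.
Since 179 is prime, by Fermat 47^(-1) ≡ 47^{177} ≡ 80 mod 179. Verify: 47 × 80 = 3760 ≡ 1 mod 179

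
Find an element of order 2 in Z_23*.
22 has order 2 mod 23 since 22^{2} ≡ 1 mod 23 and no smaller power works.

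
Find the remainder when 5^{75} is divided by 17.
By Fermat: 5^{16} ≡ 1 (mod 17). 75 = 4×16 + 11. So 5^{75} ≡ 5^{11} ≡ 11 (mod 17)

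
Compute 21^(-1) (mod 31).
Since 31 is prime, by Fermat 21^(-1) ≡ 21^{29} ≡ 3 (mod 31). Verify: 21 × 3 = 63 ≡ 1 (mod 31)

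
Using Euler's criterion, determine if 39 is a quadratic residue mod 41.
By Euler's criterion: 39^{20} ≡ 1 (mod 41). Since this equals 1, 39 is a QR.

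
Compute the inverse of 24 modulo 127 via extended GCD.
Extended GCD: 24(-37) + 127(7) = 1. So 24^(-1) ≡ -37 ≡ 90 mod 127. Verify: 24 × 90 = 2160 ≡ 1 mod 127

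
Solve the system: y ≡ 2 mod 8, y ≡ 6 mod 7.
M = 8 × 7 = 56. M₁ = 7, y₁ ≡ 7 mod 8. M₂ = 8, y₂ ≡ 1 mod 7. y = 2×7×7 + 6×8×1 ≡ 34 mod 56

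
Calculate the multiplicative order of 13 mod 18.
Powers of 13 mod 18: 13^1≡13, 13^2≡7, 13^3≡1. Order = 3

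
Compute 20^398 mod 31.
Using Fermat: 20^{30} ≡ 1 mod 31. 398 ≡ 8 mod 30. So 20^{398} ≡ 20^{8} ≡ 19 mod 31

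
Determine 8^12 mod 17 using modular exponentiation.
By repeated squaring (mod 17): 8^{1}≡8, 8^{2}≡13, 8^{4}≡16, 8^{8}≡1. Then 8^{12} = 8^{8+4} ≡ 1 × 16 ≡ 16 (mod 17)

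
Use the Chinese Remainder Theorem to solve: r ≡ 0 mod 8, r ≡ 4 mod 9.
M = 8 × 9 = 72. M₁ = 9, y₁ ≡ 1 mod 8. M₂ = 8, y₂ ≡ 8 mod 9. r = 0×9×1 + 4×8×8 ≡ 40 mod 72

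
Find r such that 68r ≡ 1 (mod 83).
Since 83 is prime, by Fermat 68^(-1) ≡ 68^{81} ≡ 11 (mod 83). Verify: 68 × 11 = 748 ≡ 1 (mod 83)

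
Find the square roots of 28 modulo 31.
The square roots of 28 mod 31 are 20 and 11. Verify: 20² = 400 ≡ 28 (mod 31)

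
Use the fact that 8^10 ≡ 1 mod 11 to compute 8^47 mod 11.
By Fermat: 8^{10} ≡ 1 mod 11. 47 = 4×10 + 7. So 8^{47} ≡ 8^{7} ≡ 2 mod 11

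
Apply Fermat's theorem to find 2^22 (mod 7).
By Fermat: 2^{6} ≡ 1 (mod 7). 22 = 3×6 + 4. So 2^{22} ≡ 2^{4} ≡ 2 (mod 7)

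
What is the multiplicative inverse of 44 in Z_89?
Since 89 is prime, by Fermat 44^(-1) ≡ 44^{87} ≡ 87 mod 89. Verify: 44 × 87 = 3828 ≡ 1 mod 89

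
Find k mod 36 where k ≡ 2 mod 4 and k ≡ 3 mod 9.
M = 4 × 9 = 36. M₁ = 9, y₁ ≡ 1 mod 4. M₂ = 4, y₂ ≡ 7 mod 9. k = 2×9×1 + 3×4×7 ≡ 30 mod 36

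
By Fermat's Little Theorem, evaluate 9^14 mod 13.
By Fermat: 9^{12} ≡ 1 mod 13. So 9^{14} = 9^{12} · 9^{2} ≡ 9^{2} ≡ 3 mod 13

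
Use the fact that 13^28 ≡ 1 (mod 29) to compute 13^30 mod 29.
By Fermat: 13^{28} ≡ 1 (mod 29). So 13^{30} = 13^{28} · 13^{2} ≡ 13^{2} ≡ 24 (mod 29)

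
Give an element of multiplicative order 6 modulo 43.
7 has order 6 mod 43 since 7^{6} ≡ 1 mod 43 and no smaller power works.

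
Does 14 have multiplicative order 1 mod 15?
Powers of 14 mod 15: 14^1≡14, 14^2≡1. 14^1≡14≢1, so ord ≠ 1. No, the actual order is 2.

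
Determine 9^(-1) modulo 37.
Since 37 is prime, by Fermat 9^(-1) ≡ 9^{35} ≡ 33 mod 37. Verify: 9 × 33 = 297 ≡ 1 mod 37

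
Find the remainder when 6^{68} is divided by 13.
By Fermat: 6^{12} ≡ 1 mod 13. 68 = 5×12 + 8. So 6^{68} ≡ 6^{8} ≡ 3 mod 13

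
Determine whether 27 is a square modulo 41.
By Euler's criterion: 27^{20} ≡ 40 mod 41. Since this equals -1 (≡ 40), 27 is not a QR.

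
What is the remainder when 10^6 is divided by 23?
By repeated squaring mod 23: 10^{1}≡10, 10^{2}≡8, 10^{4}≡18. Then 10^{6} = 10^{4+2} ≡ 18 × 8 ≡ 6 mod 23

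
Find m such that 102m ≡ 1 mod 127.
Since 127 is prime, by Fermat 102^(-1) ≡ 102^{125} ≡ 66 mod 127. Verify: 102 × 66 = 6732 ≡ 1 mod 127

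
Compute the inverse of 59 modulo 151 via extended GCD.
Extended GCD: 59(64) + 151(-25) = 1. So 59^(-1) ≡ 64 mod 151. Verify: 59 × 64 = 3776 ≡ 1 mod 151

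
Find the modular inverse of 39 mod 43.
Since 43 is prime, by Fermat 39^(-1) ≡ 39^{41} ≡ 32 mod 43. Verify: 39 × 32 = 1248 ≡ 1 mod 43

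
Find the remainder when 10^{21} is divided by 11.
By Fermat: 10^{10} ≡ 1 mod 11. 21 = 2×10 + 1. So 10^{21} ≡ 10^{1} ≡ 10 mod 11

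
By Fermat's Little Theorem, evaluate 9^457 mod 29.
By Fermat: 9^{28} ≡ 1 (mod 29). 457 ≡ 9 (mod 28). So 9^{457} ≡ 9^{9} ≡ 6 (mod 29)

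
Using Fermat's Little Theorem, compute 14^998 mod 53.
By Fermat: 14^{52} ≡ 1 (mod 53). 998 ≡ 10 (mod 52). So 14^{998} ≡ 14^{10} ≡ 29 (mod 53)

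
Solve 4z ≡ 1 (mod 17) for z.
Since 17 is prime, by Fermat 4^(-1) ≡ 4^{15} ≡ 13 (mod 17). Verify: 4 × 13 = 52 ≡ 1 (mod 17)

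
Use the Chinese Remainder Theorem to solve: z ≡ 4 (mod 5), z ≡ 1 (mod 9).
M = 5 × 9 = 45. M₁ = 9, y₁ ≡ 4 (mod 5). M₂ = 5, y₂ ≡ 2 (mod 9). z = 4×9×4 + 1×5×2 ≡ 19 (mod 45)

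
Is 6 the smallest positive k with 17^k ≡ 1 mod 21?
Powers of 17 mod 21: 17^1≡17, 17^2≡16, 17^3≡20, 17^4≡4, 17^5≡5, 17^6≡1. First k with 17^k≡1 is k=6. Yes, ord_21(17) = 6.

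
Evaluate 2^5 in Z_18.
By repeated squaring (mod 18): 2^{1}≡2, 2^{2}≡4, 2^{4}≡16. Then 2^{5} = 2^{4+1} ≡ 16 × 2 ≡ 14 (mod 18)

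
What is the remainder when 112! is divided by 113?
By Wilson's theorem, (112)! ≡ -1 ≡ 112 mod 113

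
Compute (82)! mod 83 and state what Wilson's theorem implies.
(82)! mod 83 = 82. Since this equals -1 mod 83, Wilson confirms 83 is prime.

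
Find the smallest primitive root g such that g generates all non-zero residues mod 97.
g = 5. Powers: [5, 25, 28, 43, 21, 8, 40, ...] generates all 96 non-zero residues.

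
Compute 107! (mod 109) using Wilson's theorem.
(108)! = (107)! × (108) ≡ -1 (mod 109). So (107)! ≡ -1 × (108)^(-1) ≡ (-1)×(-1) = 1 (mod 109)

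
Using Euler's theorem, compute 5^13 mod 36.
By Euler: 5^{12} ≡ 1 (mod 36) since gcd(5, 36) = 1. 13 = 1×12 + 1. So 5^{13} ≡ 5^{1} ≡ 5 (mod 36)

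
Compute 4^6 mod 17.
By repeated squaring mod 17: 4^{1}≡4, 4^{2}≡16, 4^{4}≡1. Then 4^{6} = 4^{4+2} ≡ 1 × 16 ≡ 16 mod 17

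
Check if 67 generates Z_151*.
67^{50} ≡ 1 (mod 151) and 50 < 150, so ord_151(67) = 50 ≠ 150 and 67 is not a primitive root.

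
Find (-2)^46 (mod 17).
Using Fermat: (-2)^{16} ≡ 1 (mod 17). 46 ≡ 14 (mod 16). So (-2)^{46} ≡ (-2)^{14} ≡ 13 (mod 17)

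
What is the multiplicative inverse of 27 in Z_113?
Since 113 is prime, by Fermat 27^(-1) ≡ 27^{111} ≡ 67 mod 113. Verify: 27 × 67 = 1809 ≡ 1 mod 113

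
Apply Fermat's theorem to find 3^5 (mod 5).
By Fermat: 3^{4} ≡ 1 (mod 5). So 3^{5} = 3^{4} · 3^{1} ≡ 3^{1} ≡ 3 (mod 5)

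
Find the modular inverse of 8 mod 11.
Since 11 is prime, by Fermat 8^(-1) ≡ 8^{9} ≡ 7 (mod 11). Verify: 8 × 7 = 56 ≡ 1 (mod 11)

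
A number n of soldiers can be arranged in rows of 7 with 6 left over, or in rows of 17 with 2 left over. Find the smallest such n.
M = 7 × 17 = 119. M₁ = 17, y₁ ≡ 5 mod 7. M₂ = 7, y₂ ≡ 5 mod 17. n = 6×17×5 + 2×7×5 ≡ 104 mod 119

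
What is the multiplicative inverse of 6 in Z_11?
Since 11 is prime, by Fermat 6^(-1) ≡ 6^{9} ≡ 2 mod 11. Verify: 6 × 2 = 12 ≡ 1 mod 11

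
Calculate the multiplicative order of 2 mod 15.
Powers of 2 mod 15: 2^1≡2, 2^2≡4, 2^3≡8, 2^4≡1. ord_15(2) = 4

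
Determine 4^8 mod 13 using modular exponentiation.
By repeated squaring mod 13: 4^{1}≡4, 4^{2}≡3, 4^{4}≡9, 4^{8}≡3. So 4^{8} ≡ 3 mod 13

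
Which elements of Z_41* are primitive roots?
There are φ(40) = 16 primitive roots mod 41: {6, 7, 11, 12, 13, 15, 17, 19, 22, 24, 26, 28, 29, 30, 34, 35}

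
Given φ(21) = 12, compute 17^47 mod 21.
By Euler: 17^{12} ≡ 1 mod 21 since gcd(17, 21) = 1. 47 = 3×12 + 11. So 17^{47} ≡ 17^{11} ≡ 5 mod 21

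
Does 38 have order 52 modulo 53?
38^{26} ≡ 1 mod 53 and 26 < 52, so ord_53(38) = 26 ≠ 52 and 38 is not a primitive root.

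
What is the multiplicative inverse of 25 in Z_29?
Since 29 is prime, by Fermat 25^(-1) ≡ 25^{27} ≡ 7 (mod 29). Verify: 25 × 7 = 175 ≡ 1 (mod 29)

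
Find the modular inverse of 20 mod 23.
Since 23 is prime, by Fermat 20^(-1) ≡ 20^{21} ≡ 15 (mod 23). Verify: 20 × 15 = 300 ≡ 1 (mod 23)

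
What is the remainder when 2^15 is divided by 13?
Using Fermat: 2^{12} ≡ 1 (mod 13). 15 ≡ 3 (mod 12). So 2^{15} ≡ 2^{3} ≡ 8 (mod 13)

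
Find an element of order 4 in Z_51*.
4 has order 4 mod 51 since 4^{4} ≡ 1 mod 51 and no smaller power works.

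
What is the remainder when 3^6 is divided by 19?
By repeated squaring (mod 19): 3^{1}≡3, 3^{2}≡9, 3^{4}≡5. Then 3^{6} = 3^{4+2} ≡ 5 × 9 ≡ 7 (mod 19)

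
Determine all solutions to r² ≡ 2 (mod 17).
The square roots of 2 mod 17 are 6 and 11. Verify: 6² = 36 ≡ 2 (mod 17)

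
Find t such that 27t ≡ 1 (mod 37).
Since 37 is prime, by Fermat 27^(-1) ≡ 27^{35} ≡ 11 (mod 37). Verify: 27 × 11 = 297 ≡ 1 (mod 37)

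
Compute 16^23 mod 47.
By repeated squaring mod 47: 16^{1}≡16, 16^{2}≡21, 16^{4}≡18, 16^{8}≡42, 16^{16}≡25. Then 16^{23} = 16^{16+4+2+1} ≡ 25 × 18 × 21 × 16 ≡ 1 mod 47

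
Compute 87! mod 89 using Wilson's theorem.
(88)! = (87)! × (88) ≡ -1 mod 89. So (87)! ≡ -1 × (88)^(-1) ≡ (-1)×(-1) = 1 mod 89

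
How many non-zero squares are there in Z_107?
For prime 107, there are (p-1)/2 = (107-1)/2 = 53 quadratic residues (excluding 0).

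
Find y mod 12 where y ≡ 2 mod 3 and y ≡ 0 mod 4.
M = 3 × 4 = 12. M₁ = 4, y₁ ≡ 1 mod 3. M₂ = 3, y₂ ≡ 3 mod 4. y = 2×4×1 + 0×3×3 ≡ 8 mod 12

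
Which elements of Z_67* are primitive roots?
There are φ(66) = 20 primitive roots mod 67: {2, 7, 11, 12, 13, 18, 20, 28, 31, 32, 34, 41, 44, 46, 48, 50, 51, 57, 61, 63}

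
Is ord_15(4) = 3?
Powers of 4 mod 15: 4^1≡4, 4^2≡1. Already 4^2≡1, so the order is 2 < 3. No, the actual order is 2.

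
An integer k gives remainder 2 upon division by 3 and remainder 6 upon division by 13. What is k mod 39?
M = 3 × 13 = 39. M₁ = 13, y₁ ≡ 1 mod 3. M₂ = 3, y₂ ≡ 9 mod 13. k = 2×13×1 + 6×3×9 ≡ 32 mod 39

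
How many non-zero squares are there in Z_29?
The squaring map on Z_29* is 2-to-1, so there are (28)/2 = 14 QRs.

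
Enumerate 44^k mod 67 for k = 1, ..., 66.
44^1, 44^2, ..., 44^{66} mod 67: [44, 60, 27, 49, 12, 59, 50, 56, 52, 10, 38, 64, 2, 21, 53, 54, 31, 24, 51, 33, 45, 37, 20, 9, 61, 4, 42, 39, 41, 62, 48, 35, 66, 23, 7, 40, 18, 55, 8, 17, 11, 15, 57, 29, 3, 65, 46, 14, 13, 36, 43, 16, 34, 22, 30, 47, 58, 6, 63, 25, 28, 26, 5, 19, 32, 1]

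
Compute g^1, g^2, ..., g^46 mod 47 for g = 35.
35^1, 35^2, ..., 35^{46} mod 47: [35, 3, 11, 9, 33, 27, 5, 34, 15, 8, 45, 24, 41, 25, 29, 28, 40, 37, 26, 17, 31, 4, 46, 12, 44, 36, 38, 14, 20, 42, 13, 32, 39, 2, 23, 6, 22, 18, 19, 7, 10, 21, 30, 16, 43, 1]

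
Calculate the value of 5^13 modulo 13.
Using Fermat: 5^{12} ≡ 1 mod 13. 13 ≡ 1 mod 12. So 5^{13} ≡ 5^{1} ≡ 5 mod 13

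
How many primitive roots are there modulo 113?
A prime p has φ(p-1) primitive roots; here φ(112) = 48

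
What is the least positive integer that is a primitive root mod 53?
g = 2. Powers: [2, 4, 8, 16, 32, 11, 22, 44, ...] generates all 52 non-zero residues.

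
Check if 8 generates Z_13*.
8^{4} ≡ 1 mod 13 and 4 < 12, so ord_13(8) = 4 ≠ 12 and 8 is not a primitive root.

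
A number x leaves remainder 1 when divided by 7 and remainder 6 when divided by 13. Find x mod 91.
M = 7 × 13 = 91. M₁ = 13, y₁ ≡ 6 mod 7. M₂ = 7, y₂ ≡ 2 mod 13. x = 1×13×6 + 6×7×2 ≡ 71 mod 91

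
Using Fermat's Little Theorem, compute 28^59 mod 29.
By Fermat: 28^{28} ≡ 1 mod 29. 59 = 2×28 + 3. So 28^{59} ≡ 28^{3} ≡ 28 mod 29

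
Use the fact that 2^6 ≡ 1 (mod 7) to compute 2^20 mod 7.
By Fermat: 2^{6} ≡ 1 (mod 7). 20 = 3×6 + 2. So 2^{20} ≡ 2^{2} ≡ 4 (mod 7)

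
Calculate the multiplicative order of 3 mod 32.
Powers of 3 mod 32: 3^1≡3, 3^2≡9, 3^3≡27, 3^4≡17, 3^5≡19, 3^6≡25, 3^7≡11, 3^8≡1. So the order of 3 is 8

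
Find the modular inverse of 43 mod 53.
Since 53 is prime, by Fermat 43^(-1) ≡ 43^{51} ≡ 37 mod 53. Verify: 43 × 37 = 1591 ≡ 1 mod 53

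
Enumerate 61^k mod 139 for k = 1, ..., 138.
61^1, 61^2, ..., 61^{138} mod 139: [61, 107, 133, 51, 53, 36, 111, 99, 62, 29, 101, 45, 104, 89, 8, 71, 22, 91, 130, 7, 10, 54, 97, 79, 93, 113, 82, 137, 17, 64, 12, 37, 33, 67, 56, 80, 15, 81, 76, 49, 70, 100, 123, 136, 95, 96, 18, 125, 119, 31, 84, 120, 92, 52, 114, 4, 105, 11, 115, 65, 73, 5, 27, 118, 109, 116, 126, 41, 138, 78, 32, 6, 88, 86, 103, 28, 40, 77, 110, 38, 94, 35, 50, 131, 68, 117, 48, 9, 132, 129, 85, 42, 60, 46, 26, 57, 2, 122, 75, 127, 102, 106, 72, 83, 59, 124, 58, 63, 90, 69, 39, 16, 3, 44, 43, 121, 14, 20, 108, 55, 19, 47, 87, 25, 135, 34, 128, 24, 74, 66, 134, 112, 21, 30, 23, 13, 98, 1]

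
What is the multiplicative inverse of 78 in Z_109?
Since 109 is prime, by Fermat 78^(-1) ≡ 78^{107} ≡ 7 mod 109. Verify: 78 × 7 = 546 ≡ 1 mod 109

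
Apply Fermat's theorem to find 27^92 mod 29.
By Fermat: 27^{28} ≡ 1 mod 29. 92 = 3×28 + 8. So 27^{92} ≡ 27^{8} ≡ 24 mod 29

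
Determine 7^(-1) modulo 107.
Since 107 is prime, by Fermat 7^(-1) ≡ 7^{105} ≡ 46 (mod 107). Verify: 7 × 46 = 322 ≡ 1 (mod 107)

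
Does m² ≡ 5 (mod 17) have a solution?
By Euler's criterion: 5^{8} ≡ 16 (mod 17). Since this equals -1 (≡ 16), 5 is not a QR.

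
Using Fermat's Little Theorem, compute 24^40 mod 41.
By Fermat's Little Theorem, 24^{40} ≡ 1 (mod 41) since 41 is prime and gcd(24, 41) = 1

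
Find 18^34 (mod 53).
By repeated squaring (mod 53): 18^{1}≡18, 18^{2}≡6, 18^{4}≡36, 18^{8}≡24, 18^{16}≡46, 18^{32}≡49. Then 18^{34} = 18^{32+2} ≡ 49 × 6 ≡ 29 (mod 53)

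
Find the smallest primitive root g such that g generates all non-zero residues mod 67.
g = 2. Powers: [2, 4, 8, 16, 32, 64, 61, 55, ...] generates all 66 non-zero residues.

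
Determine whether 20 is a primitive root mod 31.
20^{15} ≡ 1 (mod 31) and 15 < 30, so ord_31(20) = 15 ≠ 30 and 20 is not a primitive root.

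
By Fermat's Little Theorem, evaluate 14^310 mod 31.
By Fermat: 14^{30} ≡ 1 mod 31. 310 ≡ 10 mod 30. So 14^{310} ≡ 14^{10} ≡ 25 mod 31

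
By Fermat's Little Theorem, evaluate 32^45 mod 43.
By Fermat: 32^{42} ≡ 1 mod 43. So 32^{45} = 32^{42} · 32^{3} ≡ 32^{3} ≡ 2 mod 43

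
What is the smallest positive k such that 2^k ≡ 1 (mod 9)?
Powers of 2 mod 9: 2^1≡2, 2^2≡4, 2^3≡8, 2^4≡7, 2^5≡5, 2^6≡1. ord_9(2) = 6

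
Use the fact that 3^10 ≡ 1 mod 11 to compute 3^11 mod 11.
By Fermat: 3^{10} ≡ 1 mod 11. So 3^{11} = 3^{10} · 3^{1} ≡ 3^{1} ≡ 3 mod 11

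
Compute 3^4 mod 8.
3^{4} = 81 ≡ 1 mod 8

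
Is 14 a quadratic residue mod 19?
By Euler's criterion: 14^{9} ≡ 18 (mod 19). Since this equals -1 (≡ 18), 14 is not a QR.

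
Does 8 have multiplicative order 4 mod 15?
Powers of 8 mod 15: 8^1≡8, 8^2≡4, 8^3≡2, 8^4≡1. First k with 8^k≡1 is k=4. Yes, ord_15(8) = 4.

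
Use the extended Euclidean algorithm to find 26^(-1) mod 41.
Extended GCD: 26(-11) + 41(7) = 1. So 26^(-1) ≡ -11 ≡ 30 (mod 41). Verify: 26 × 30 = 780 ≡ 1 (mod 41)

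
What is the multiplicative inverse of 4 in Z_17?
Since 17 is prime, by Fermat 4^(-1) ≡ 4^{15} ≡ 13 (mod 17). Verify: 4 × 13 = 52 ≡ 1 (mod 17)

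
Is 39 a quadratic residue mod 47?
By Euler's criterion: 39^{23} ≡ 46 mod 47. Since this equals -1 (≡ 46), 39 is not a QR.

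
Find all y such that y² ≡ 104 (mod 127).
The square roots of 104 mod 127 are 72 and 55. Verify: 72² = 5184 ≡ 104 (mod 127)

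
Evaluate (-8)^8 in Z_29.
By repeated squaring mod 29: (-8)^{1}≡21, (-8)^{2}≡6, (-8)^{4}≡7, (-8)^{8}≡20. So (-8)^{8} ≡ 20 mod 29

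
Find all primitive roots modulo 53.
There are φ(52) = 24 primitive roots mod 53: {2, 3, 5, 8, 12, 14, 18, 19, 20, 21, 22, 26, 27, 31, 32, 33, 34, 35, 39, 41, 45, 48, 50, 51}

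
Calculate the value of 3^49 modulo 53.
By repeated squaring mod 53: 3^{1}≡3, 3^{2}≡9, 3^{4}≡28, 3^{8}≡42, 3^{16}≡15, 3^{32}≡13. Then 3^{49} = 3^{32+16+1} ≡ 13 × 15 × 3 ≡ 2 mod 53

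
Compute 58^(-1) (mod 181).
Since 181 is prime, by Fermat 58^(-1) ≡ 58^{179} ≡ 103 (mod 181). Verify: 58 × 103 = 5974 ≡ 1 (mod 181)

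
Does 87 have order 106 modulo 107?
87^{53} ≡ 1 mod 107 and 53 < 106, so ord_107(87) = 53 ≠ 106 and 87 is not a primitive root.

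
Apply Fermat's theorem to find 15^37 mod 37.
By Fermat: 15^{36} ≡ 1 mod 37. So 15^{37} = 15^{36} · 15^{1} ≡ 15^{1} ≡ 15 mod 37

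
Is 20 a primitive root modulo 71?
20^{7} ≡ 1 (mod 71) and 7 < 70, so ord_71(20) = 7 ≠ 70 and 20 is not a primitive root.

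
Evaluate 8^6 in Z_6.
By repeated squaring (mod 6): 8^{1}≡2, 8^{2}≡4, 8^{4}≡4. Then 8^{6} = 8^{4+2} ≡ 4 × 4 ≡ 4 (mod 6)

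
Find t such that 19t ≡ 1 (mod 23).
Since 23 is prime, by Fermat 19^(-1) ≡ 19^{21} ≡ 17 (mod 23). Verify: 19 × 17 = 323 ≡ 1 (mod 23)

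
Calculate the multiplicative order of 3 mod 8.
Powers of 3 mod 8: 3^1≡3, 3^2≡1. Order = 2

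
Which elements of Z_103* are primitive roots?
There are φ(102) = 32 primitive roots mod 103: {5, 6, 11, 12, 20, 21, 35, 40, 43, 44, 45, 48, 51, 53, 54, 62, 65, 67, 70, 71, 74, 75, 77, 78, 84, 85, 86, 87, 88, 96, 99, 101}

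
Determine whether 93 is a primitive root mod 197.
93^{14} ≡ 1 mod 197 and 14 < 196, so ord_197(93) = 14 ≠ 196 and 93 is not a primitive root.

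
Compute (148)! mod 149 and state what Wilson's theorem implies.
(148)! mod 149 = 148. Since this equals -1 mod 149, Wilson confirms 149 is prime.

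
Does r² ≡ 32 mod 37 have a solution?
By Euler's criterion: 32^{18} ≡ 36 mod 37. Since this equals -1 (≡ 36), 32 is not a QR.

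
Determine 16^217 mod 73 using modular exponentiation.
Using Fermat: 16^{72} ≡ 1 mod 73. 217 ≡ 1 mod 72. So 16^{217} ≡ 16^{1} ≡ 16 mod 73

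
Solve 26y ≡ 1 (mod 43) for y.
Since 43 is prime, by Fermat 26^(-1) ≡ 26^{41} ≡ 5 (mod 43). Verify: 26 × 5 = 130 ≡ 1 (mod 43)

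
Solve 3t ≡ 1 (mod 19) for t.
Since 19 is prime, by Fermat 3^(-1) ≡ 3^{17} ≡ 13 (mod 19). Verify: 3 × 13 = 39 ≡ 1 (mod 19)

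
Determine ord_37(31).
Powers of 31 mod 37: 31^1≡31, 31^2≡36, 31^3≡6, 31^4≡1. So the order of 31 is 4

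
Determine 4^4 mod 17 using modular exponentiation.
4^{4} = 256 ≡ 1 (mod 17)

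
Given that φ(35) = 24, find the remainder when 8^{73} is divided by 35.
By Euler: 8^{24} ≡ 1 mod 35 since gcd(8, 35) = 1. 73 = 3×24 + 1. So 8^{73} ≡ 8^{1} ≡ 8 mod 35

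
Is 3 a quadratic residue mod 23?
By Euler's criterion: 3^{11} ≡ 1 mod 23. Since this equals 1, 3 is a QR.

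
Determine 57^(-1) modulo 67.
Since 67 is prime, by Fermat 57^(-1) ≡ 57^{65} ≡ 20 (mod 67). Verify: 57 × 20 = 1140 ≡ 1 (mod 67)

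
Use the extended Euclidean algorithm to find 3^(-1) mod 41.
Extended GCD: 3(14) + 41(-1) = 1. So 3^(-1) ≡ 14 (mod 41). Verify: 3 × 14 = 42 ≡ 1 (mod 41)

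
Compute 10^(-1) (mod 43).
Since 43 is prime, by Fermat 10^(-1) ≡ 10^{41} ≡ 13 (mod 43). Verify: 10 × 13 = 130 ≡ 1 (mod 43)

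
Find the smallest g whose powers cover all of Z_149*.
g = 2. Powers: [2, 4, 8, 16, 32, 64, 128, 107, ...] generates all 148 non-zero residues.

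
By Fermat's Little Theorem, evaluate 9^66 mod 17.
By Fermat: 9^{16} ≡ 1 mod 17. 66 = 4×16 + 2. So 9^{66} ≡ 9^{2} ≡ 13 mod 17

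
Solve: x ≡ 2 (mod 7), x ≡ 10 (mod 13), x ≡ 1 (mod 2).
M = 7 × 13 × 2 = 182. M₁ = 26, y₁ ≡ 3 (mod 7). M₂ = 14, y₂ ≡ 1 (mod 13). M₃ = 91, y₃ ≡ 1 (mod 2). x = 2×26×3 + 10×14×1 + 1×91×1 ≡ 23 (mod 182)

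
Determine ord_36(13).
Powers of 13 mod 36: 13^1≡13, 13^2≡25, 13^3≡1. Order = 3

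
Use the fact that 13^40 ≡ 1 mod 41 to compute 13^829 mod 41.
By Fermat: 13^{40} ≡ 1 mod 41. 829 ≡ 29 mod 40. So 13^{829} ≡ 13^{29} ≡ 34 mod 41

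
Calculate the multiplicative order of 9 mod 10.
Powers of 9 mod 10: 9^1≡9, 9^2≡1. Order = 2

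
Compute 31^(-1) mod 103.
Since 103 is prime, by Fermat 31^(-1) ≡ 31^{101} ≡ 10 mod 103. Verify: 31 × 10 = 310 ≡ 1 mod 103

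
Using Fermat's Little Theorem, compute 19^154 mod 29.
By Fermat: 19^{28} ≡ 1 mod 29. 154 = 5×28 + 14. So 19^{154} ≡ 19^{14} ≡ 28 mod 29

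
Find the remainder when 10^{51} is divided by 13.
By Fermat: 10^{12} ≡ 1 mod 13. 51 = 4×12 + 3. So 10^{51} ≡ 10^{3} ≡ 12 mod 13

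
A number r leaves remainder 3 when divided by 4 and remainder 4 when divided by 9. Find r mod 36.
M = 4 × 9 = 36. M₁ = 9, y₁ ≡ 1 mod 4. M₂ = 4, y₂ ≡ 7 mod 9. r = 3×9×1 + 4×4×7 ≡ 31 mod 36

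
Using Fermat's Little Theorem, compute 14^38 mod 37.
By Fermat: 14^{36} ≡ 1 mod 37. So 14^{38} = 14^{36} · 14^{2} ≡ 14^{2} ≡ 11 mod 37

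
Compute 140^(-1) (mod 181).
Since 181 is prime, by Fermat 140^(-1) ≡ 140^{179} ≡ 128 (mod 181). Verify: 140 × 128 = 17920 ≡ 1 (mod 181)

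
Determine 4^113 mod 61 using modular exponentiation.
Using Fermat: 4^{60} ≡ 1 (mod 61). 113 ≡ 53 (mod 60). So 4^{113} ≡ 4^{53} ≡ 39 (mod 61)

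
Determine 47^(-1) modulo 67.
Since 67 is prime, by Fermat 47^(-1) ≡ 47^{65} ≡ 10 (mod 67). Verify: 47 × 10 = 470 ≡ 1 (mod 67)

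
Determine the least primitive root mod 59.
g = 2. Powers: [2, 4, 8, 16, 32, 5, 10, 20, 40, 21, ...] generates all 58 non-zero residues.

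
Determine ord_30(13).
Powers of 13 mod 30: 13^1≡13, 13^2≡19, 13^3≡7, 13^4≡1. ord_30(13) = 4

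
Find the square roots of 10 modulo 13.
The square roots of 10 mod 13 are 7 and 6. Verify: 7² = 49 ≡ 10 (mod 13)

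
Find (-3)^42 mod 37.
Using Fermat: (-3)^{36} ≡ 1 mod 37. 42 ≡ 6 mod 36. So (-3)^{42} ≡ (-3)^{6} ≡ 26 mod 37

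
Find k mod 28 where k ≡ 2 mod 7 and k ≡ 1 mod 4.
M = 7 × 4 = 28. M₁ = 4, y₁ ≡ 2 mod 7. M₂ = 7, y₂ ≡ 3 mod 4. k = 2×4×2 + 1×7×3 ≡ 9 mod 28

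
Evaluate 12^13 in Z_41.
By repeated squaring mod 41: 12^{1}≡12, 12^{2}≡21, 12^{4}≡31, 12^{8}≡18. Then 12^{13} = 12^{8+4+1} ≡ 18 × 31 × 12 ≡ 13 mod 41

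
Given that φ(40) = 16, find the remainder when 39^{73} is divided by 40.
By Euler: 39^{16} ≡ 1 mod 40 since gcd(39, 40) = 1. 73 = 4×16 + 9. So 39^{73} ≡ 39^{9} ≡ 39 mod 40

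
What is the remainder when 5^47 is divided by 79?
By repeated squaring mod 79: 5^{1}≡5, 5^{2}≡25, 5^{4}≡72, 5^{8}≡49, 5^{16}≡31, 5^{32}≡13. Then 5^{47} = 5^{32+8+4+2+1} ≡ 13 × 49 × 72 × 25 × 5 ≡ 49 mod 79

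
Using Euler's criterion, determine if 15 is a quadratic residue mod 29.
By Euler's criterion: 15^{14} ≡ 28 mod 29. Since this equals -1 (≡ 28), 15 is not a QR.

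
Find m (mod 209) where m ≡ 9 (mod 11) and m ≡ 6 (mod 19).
M = 11 × 19 = 209. M₁ = 19, y₁ ≡ 7 (mod 11). M₂ = 11, y₂ ≡ 7 (mod 19). m = 9×19×7 + 6×11×7 ≡ 196 (mod 209)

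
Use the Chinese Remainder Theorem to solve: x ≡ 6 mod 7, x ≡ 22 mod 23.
M = 7 × 23 = 161. M₁ = 23, y₁ ≡ 4 mod 7. M₂ = 7, y₂ ≡ 10 mod 23. x = 6×23×4 + 22×7×10 ≡ 160 mod 161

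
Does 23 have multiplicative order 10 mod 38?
Powers of 23 mod 38: 23^1≡23, 23^2≡35, 23^3≡7, 23^4≡9, 23^5≡17, 23^6≡11, 23^7≡25, 23^8≡5, 23^9≡1. Already 23^9≡1, so the order is 9 < 10. No, the actual order is 9.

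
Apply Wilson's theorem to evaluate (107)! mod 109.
(108)! = (107)! × (108) ≡ -1 mod 109. So (107)! ≡ -1 × (108)^(-1) ≡ (-1)×(-1) = 1 mod 109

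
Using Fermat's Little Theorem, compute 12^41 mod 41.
By Fermat: 12^{40} ≡ 1 mod 41. So 12^{41} = 12^{40} · 12^{1} ≡ 12^{1} ≡ 12 mod 41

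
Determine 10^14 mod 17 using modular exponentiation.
By repeated squaring mod 17: 10^{1}≡10, 10^{2}≡15, 10^{4}≡4, 10^{8}≡16. Then 10^{14} = 10^{8+4+2} ≡ 16 × 4 × 15 ≡ 8 mod 17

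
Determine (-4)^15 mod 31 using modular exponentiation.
By repeated squaring (mod 31): (-4)^{1}≡27, (-4)^{2}≡16, (-4)^{4}≡8, (-4)^{8}≡2. Then (-4)^{15} = (-4)^{8+4+2+1} ≡ 2 × 8 × 16 × 27 ≡ 30 (mod 31)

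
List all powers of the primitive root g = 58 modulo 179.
58^1, 58^2, ..., 58^{178} mod 179: [58, 142, 2, 116, 105, 4, 53, 31, 8, 106, 62, 16, 33, 124, 32, 66, 69, 64, 132, 138, 128, 85, 97, 77, 170, 15, 154, 161, 30, 129, 143, 60, 79, 107, 120, 158, 35, 61, 137, 70, 122, 95, 140, 65, 11, 101, 130, 22, 23, 81, 44, 46, 162, 88, 92, 145, 176, 5, 111, 173, 10, 43, 167, 20, 86, 155, 40, 172, 131, 80, 165, 83, 160, 151, 166, 141, 123, 153, 103, 67, 127, 27, 134, 75, 54, 89, 150, 108, 178, 121, 37, 177, 63, 74, 175, 126, 148, 171, 73, 117, 163, 146, 55, 147, 113, 110, 115, 47, 41, 51, 94, 82, 102, 9, 164, 25, 18, 149, 50, 36, 119, 100, 72, 59, 21, 144, 118, 42, 109, 57, 84, 39, 114, 168, 78, 49, 157, 156, 98, 135, 133, 17, 91, 87, 34, 3, 174, 68, 6, 169, 136, 12, 159, 93, 24, 139, 7, 48, 99, 14, 96, 19, 28, 13, 38, 56, 26, 76, 112, 52, 152, 45, 104, 125, 90, 29, 71, 1]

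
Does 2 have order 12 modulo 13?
ord_13(2) divides 12. For each prime q|12: 2^{6}≡12, 2^{4}≡3, none ≡ 1. So 2 has order 12 and is a primitive root mod 13.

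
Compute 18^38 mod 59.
By repeated squaring (mod 59): 18^{1}≡18, 18^{2}≡29, 18^{4}≡15, 18^{8}≡48, 18^{16}≡3, 18^{32}≡9. Then 18^{38} = 18^{32+4+2} ≡ 9 × 15 × 29 ≡ 21 (mod 59)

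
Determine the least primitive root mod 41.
g = 6. Powers: [6, 36, 11, 25, 27, 39, 29, 10, ...] generates all 40 non-zero residues.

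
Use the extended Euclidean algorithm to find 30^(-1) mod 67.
Extended GCD: 30(-29) + 67(13) = 1. So 30^(-1) ≡ -29 ≡ 38 mod 67. Verify: 30 × 38 = 1140 ≡ 1 mod 67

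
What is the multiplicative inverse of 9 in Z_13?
Since 13 is prime, by Fermat 9^(-1) ≡ 9^{11} ≡ 3 mod 13. Verify: 9 × 3 = 27 ≡ 1 mod 13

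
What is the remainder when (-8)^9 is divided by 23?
By repeated squaring (mod 23): (-8)^{1}≡15, (-8)^{2}≡18, (-8)^{4}≡2, (-8)^{8}≡4. Then (-8)^{9} = (-8)^{8+1} ≡ 4 × 15 ≡ 14 (mod 23)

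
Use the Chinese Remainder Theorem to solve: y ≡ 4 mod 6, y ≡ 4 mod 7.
M = 6 × 7 = 42. M₁ = 7, y₁ ≡ 1 mod 6. M₂ = 6, y₂ ≡ 6 mod 7. y = 4×7×1 + 4×6×6 ≡ 4 mod 42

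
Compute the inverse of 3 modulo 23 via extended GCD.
Extended GCD: 3(8) + 23(-1) = 1. So 3^(-1) ≡ 8 (mod 23). Verify: 3 × 8 = 24 ≡ 1 (mod 23)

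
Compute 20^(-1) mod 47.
Since 47 is prime, by Fermat 20^(-1) ≡ 20^{45} ≡ 40 mod 47. Verify: 20 × 40 = 800 ≡ 1 mod 47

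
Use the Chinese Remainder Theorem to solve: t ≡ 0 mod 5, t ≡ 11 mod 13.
M = 5 × 13 = 65. M₁ = 13, y₁ ≡ 2 mod 5. M₂ = 5, y₂ ≡ 8 mod 13. t = 0×13×2 + 11×5×8 ≡ 50 mod 65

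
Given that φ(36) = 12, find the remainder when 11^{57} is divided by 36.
By Euler: 11^{12} ≡ 1 (mod 36) since gcd(11, 36) = 1. 57 = 4×12 + 9. So 11^{57} ≡ 11^{9} ≡ 35 (mod 36)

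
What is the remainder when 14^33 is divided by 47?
By repeated squaring mod 47: 14^{1}≡14, 14^{2}≡8, 14^{4}≡17, 14^{8}≡7, 14^{16}≡2, 14^{32}≡4. Then 14^{33} = 14^{32+1} ≡ 4 × 14 ≡ 9 mod 47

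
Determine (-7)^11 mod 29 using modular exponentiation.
By repeated squaring (mod 29): (-7)^{1}≡22, (-7)^{2}≡20, (-7)^{4}≡23, (-7)^{8}≡7. Then (-7)^{11} = (-7)^{8+2+1} ≡ 7 × 20 × 22 ≡ 6 (mod 29)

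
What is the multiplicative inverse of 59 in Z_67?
Since 67 is prime, by Fermat 59^(-1) ≡ 59^{65} ≡ 25 mod 67. Verify: 59 × 25 = 1475 ≡ 1 mod 67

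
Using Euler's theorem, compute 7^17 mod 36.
By Euler: 7^{12} ≡ 1 mod 36 since gcd(7, 36) = 1. 17 = 1×12 + 5. So 7^{17} ≡ 7^{5} ≡ 31 mod 36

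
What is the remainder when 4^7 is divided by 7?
Using Fermat: 4^{6} ≡ 1 mod 7. 7 ≡ 1 mod 6. So 4^{7} ≡ 4^{1} ≡ 4 mod 7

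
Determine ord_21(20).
Powers of 20 mod 21: 20^1≡20, 20^2≡1. Order = 2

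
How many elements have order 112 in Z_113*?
A prime p has φ(p-1) primitive roots; here φ(112) = 48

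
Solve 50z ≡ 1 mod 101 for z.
Since 101 is prime, by Fermat 50^(-1) ≡ 50^{99} ≡ 99 mod 101. Verify: 50 × 99 = 4950 ≡ 1 mod 101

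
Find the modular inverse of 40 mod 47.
Since 47 is prime, by Fermat 40^(-1) ≡ 40^{45} ≡ 20 (mod 47). Verify: 40 × 20 = 800 ≡ 1 (mod 47)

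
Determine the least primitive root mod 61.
g = 2. Powers: [2, 4, 8, 16, 32, 3, 6, 12, 24, ...] generates all 60 non-zero residues.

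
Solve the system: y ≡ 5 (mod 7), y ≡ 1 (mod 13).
M = 7 × 13 = 91. M₁ = 13, y₁ ≡ 6 (mod 7). M₂ = 7, y₂ ≡ 2 (mod 13). y = 5×13×6 + 1×7×2 ≡ 40 (mod 91)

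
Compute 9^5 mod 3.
By repeated squaring mod 3: 9^{1}≡0, 9^{2}≡0, 9^{4}≡0. Then 9^{5} = 9^{4+1} ≡ 0 × 0 ≡ 0 mod 3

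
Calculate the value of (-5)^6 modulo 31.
By repeated squaring (mod 31): (-5)^{1}≡26, (-5)^{2}≡25, (-5)^{4}≡5. Then (-5)^{6} = (-5)^{4+2} ≡ 5 × 25 ≡ 1 (mod 31)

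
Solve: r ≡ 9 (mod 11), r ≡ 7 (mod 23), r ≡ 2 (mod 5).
M = 11 × 23 × 5 = 1265. M₁ = 115, y₁ ≡ 9 (mod 11). M₂ = 55, y₂ ≡ 18 (mod 23). M₃ = 253, y₃ ≡ 2 (mod 5). r = 9×115×9 + 7×55×18 + 2×253×2 ≡ 812 (mod 1265)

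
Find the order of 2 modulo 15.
Powers of 2 mod 15: 2^1≡2, 2^2≡4, 2^3≡8, 2^4≡1. Order = 4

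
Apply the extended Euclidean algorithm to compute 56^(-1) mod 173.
Extended GCD: 56(34) + 173(-11) = 1. So 56^(-1) ≡ 34 mod 173. Verify: 56 × 34 = 1904 ≡ 1 mod 173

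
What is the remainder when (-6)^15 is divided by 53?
By repeated squaring (mod 53): (-6)^{1}≡47, (-6)^{2}≡36, (-6)^{4}≡24, (-6)^{8}≡46. Then (-6)^{15} = (-6)^{8+4+2+1} ≡ 46 × 24 × 36 × 47 ≡ 36 (mod 53)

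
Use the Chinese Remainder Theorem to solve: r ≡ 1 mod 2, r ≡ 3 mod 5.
M = 2 × 5 = 10. M₁ = 5, y₁ ≡ 1 mod 2. M₂ = 2, y₂ ≡ 3 mod 5. r = 1×5×1 + 3×2×3 ≡ 3 mod 10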